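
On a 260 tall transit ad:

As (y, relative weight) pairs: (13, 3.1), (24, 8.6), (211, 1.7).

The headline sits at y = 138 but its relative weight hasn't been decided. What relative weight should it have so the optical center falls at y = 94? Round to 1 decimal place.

w ≈ 14.9

Existing Σw = 13.4 (3.1 + 8.6 + 1.7); existing moment 3.1·13 + 8.6·24 + 1.7·211 = 605.4.
Balance at y = 94 requires (605.4 + w·138) / (13.4 + w) = 94.
So w = (94·13.4 − 605.4)/(138 − 94) = 654.2/44 ≈ 14.87.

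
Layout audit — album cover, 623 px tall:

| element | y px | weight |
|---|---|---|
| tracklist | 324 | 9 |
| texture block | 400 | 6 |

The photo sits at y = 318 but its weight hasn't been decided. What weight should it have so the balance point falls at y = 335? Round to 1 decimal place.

w ≈ 17.1

Known weights sum to 9 + 6 = 15; their moment is 9·324 + 6·400 = 5316.
For the centroid to hit 335: (5316 + w·318) / (15 + w) = 335.
So w = (335·15 − 5316)/(318 − 335) = -291/-17 ≈ 17.12.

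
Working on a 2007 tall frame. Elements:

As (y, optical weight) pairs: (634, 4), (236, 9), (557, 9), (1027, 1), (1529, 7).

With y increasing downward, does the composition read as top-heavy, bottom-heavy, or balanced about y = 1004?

top-heavy

Weights sum to 4 + 9 + 9 + 1 + 7 = 30.
y: (4·634 + 9·236 + 9·557 + 1·1027 + 7·1529) / 30 = 21403 / 30 ≈ 713.43
713.4 lies above (smaller y than) the midline 1004, so the layout is top-heavy.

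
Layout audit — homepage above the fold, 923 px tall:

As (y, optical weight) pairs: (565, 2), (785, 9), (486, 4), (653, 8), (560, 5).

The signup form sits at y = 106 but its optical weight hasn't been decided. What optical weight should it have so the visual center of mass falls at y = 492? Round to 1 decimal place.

w ≈ 11.4

Existing Σw = 28 (2 + 9 + 4 + 8 + 5); existing moment 2·565 + 9·785 + 4·486 + 8·653 + 5·560 = 18163.
Balance at y = 492 requires (18163 + w·106) / (28 + w) = 492.
Rearranging, w·(106 − 492) = 492·28 − 18163 = -4387, so w ≈ -4387/-386 = 11.37.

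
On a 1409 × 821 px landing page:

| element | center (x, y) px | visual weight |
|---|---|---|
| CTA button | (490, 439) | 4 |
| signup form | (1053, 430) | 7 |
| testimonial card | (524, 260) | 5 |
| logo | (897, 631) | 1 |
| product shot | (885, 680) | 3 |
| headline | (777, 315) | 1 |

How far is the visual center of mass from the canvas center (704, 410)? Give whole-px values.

Σw = 4 + 7 + 5 + 1 + 3 + 1 = 21.
x-moment: 4·490 + 7·1053 + 5·524 + 1·897 + 3·885 + 1·777 = 16280; centroid 16280/21 ≈ 775.24.
y-moment: 4·439 + 7·430 + 5·260 + 1·631 + 3·680 + 1·315 = 9052; centroid 9052/21 ≈ 431.05.
From (704, 410): dx = 71.24, dy = 21.05, so the distance is √(dx²+dy²) ≈ 74.28.

≈ 74 px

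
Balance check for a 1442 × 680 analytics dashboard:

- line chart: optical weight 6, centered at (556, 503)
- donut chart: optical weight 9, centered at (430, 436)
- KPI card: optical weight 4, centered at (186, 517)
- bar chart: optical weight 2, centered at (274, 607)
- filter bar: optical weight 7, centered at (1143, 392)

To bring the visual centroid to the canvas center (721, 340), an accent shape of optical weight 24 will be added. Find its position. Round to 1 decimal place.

(874.7, 196.3)

After adding the accent shape, total weight = 6 + 9 + 4 + 2 + 7 + 24 = 52.
x: need Σw·x = 52·721 = 37492. Existing = 6·556 + 9·430 + 4·186 + 2·274 + 7·1143 = 16499. Remainder 20993 / 24 ≈ 874.71.
y: need Σw·y = 52·340 = 17680. Existing = 6·503 + 9·436 + 4·517 + 2·607 + 7·392 = 12968. Remainder 4712 / 24 ≈ 196.33.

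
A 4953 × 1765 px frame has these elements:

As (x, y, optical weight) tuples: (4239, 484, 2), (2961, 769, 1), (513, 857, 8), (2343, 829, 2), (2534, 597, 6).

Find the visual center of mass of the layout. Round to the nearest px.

Total weight = 2 + 1 + 8 + 2 + 6 = 19.
x: (2·4239 + 1·2961 + 8·513 + 2·2343 + 6·2534) / 19 = 35433 / 19 ≈ 1864.89
y: (2·484 + 1·769 + 8·857 + 2·829 + 6·597) / 19 = 13833 / 19 ≈ 728.05

(1865, 728)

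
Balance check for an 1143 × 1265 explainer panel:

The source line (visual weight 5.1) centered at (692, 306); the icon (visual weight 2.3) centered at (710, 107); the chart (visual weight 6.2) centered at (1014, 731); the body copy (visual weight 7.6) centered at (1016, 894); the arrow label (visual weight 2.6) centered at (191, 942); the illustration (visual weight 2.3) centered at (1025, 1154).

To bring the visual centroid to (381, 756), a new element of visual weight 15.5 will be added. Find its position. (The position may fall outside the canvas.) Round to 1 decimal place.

With the new element, Σw becomes 5.1 + 2.3 + 6.2 + 7.6 + 2.6 + 2.3 + 15.5 = 41.6.
x: need Σw·x = 41.6·381 = 15849.6. Existing = 5.1·692 + 2.3·710 + 6.2·1014 + 7.6·1016 + 2.6·191 + 2.3·1025 = 22024.7. Remainder -6175.1 / 15.5 ≈ -398.39.
y: need Σw·y = 41.6·756 = 31449.6. Existing = 5.1·306 + 2.3·107 + 6.2·731 + 7.6·894 + 2.6·942 + 2.3·1154 = 18236.7. Remainder 13212.9 / 15.5 ≈ 852.45.

(-398.4, 852.4)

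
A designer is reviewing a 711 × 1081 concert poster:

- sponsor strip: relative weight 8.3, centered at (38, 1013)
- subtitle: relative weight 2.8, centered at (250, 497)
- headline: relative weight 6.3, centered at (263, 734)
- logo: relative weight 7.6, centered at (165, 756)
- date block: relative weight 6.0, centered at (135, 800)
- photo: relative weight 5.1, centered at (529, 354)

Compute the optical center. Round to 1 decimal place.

(205.9, 741.7)

Σw = 8.3 + 2.8 + 6.3 + 7.6 + 6.0 + 5.1 = 36.1.
x: moment 7434.2 / weight 36.1 ≈ 205.93
y: moment 26774.7 / weight 36.1 ≈ 741.68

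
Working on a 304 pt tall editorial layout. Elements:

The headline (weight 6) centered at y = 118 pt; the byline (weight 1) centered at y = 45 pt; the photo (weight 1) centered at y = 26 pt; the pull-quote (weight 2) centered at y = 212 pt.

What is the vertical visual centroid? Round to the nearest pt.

Total weight = 6 + 1 + 1 + 2 = 10.
Σw·y = 6·118 + 1·45 + 1·26 + 2·212 = 1203, so ȳ = 1203/10 ≈ 120.30.

y ≈ 120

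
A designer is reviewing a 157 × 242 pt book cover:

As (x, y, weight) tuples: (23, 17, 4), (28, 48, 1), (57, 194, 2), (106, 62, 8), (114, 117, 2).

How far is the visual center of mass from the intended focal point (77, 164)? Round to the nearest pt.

≈ 91 pt

Weights sum to 4 + 1 + 2 + 8 + 2 = 17.
x: (4·23 + 1·28 + 2·57 + 8·106 + 2·114) / 17 = 1310 / 17 ≈ 77.06
y: (4·17 + 1·48 + 2·194 + 8·62 + 2·117) / 17 = 1234 / 17 ≈ 72.59
Offset from (77, 164): Δx ≈ 0.06, Δy ≈ -91.41; distance = √(Δx² + Δy²) ≈ 91.41.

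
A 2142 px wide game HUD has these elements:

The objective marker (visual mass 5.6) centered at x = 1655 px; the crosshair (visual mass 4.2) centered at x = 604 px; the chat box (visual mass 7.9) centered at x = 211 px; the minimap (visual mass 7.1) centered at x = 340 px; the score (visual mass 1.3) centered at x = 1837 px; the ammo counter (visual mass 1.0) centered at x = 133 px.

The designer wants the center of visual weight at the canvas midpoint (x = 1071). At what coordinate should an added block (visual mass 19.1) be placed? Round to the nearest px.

New total weight: (5.6 + 4.2 + 7.9 + 7.1 + 1.3 + 1.0) + 19.1 = 46.2.
x: need Σw·x = 46.2·1071 = 49480.2. Existing = 5.6·1655 + 4.2·604 + 7.9·211 + 7.1·340 + 1.3·1837 + 1.0·133 = 18406.8. Remainder 31073.4 / 19.1 ≈ 1626.88.

x ≈ 1627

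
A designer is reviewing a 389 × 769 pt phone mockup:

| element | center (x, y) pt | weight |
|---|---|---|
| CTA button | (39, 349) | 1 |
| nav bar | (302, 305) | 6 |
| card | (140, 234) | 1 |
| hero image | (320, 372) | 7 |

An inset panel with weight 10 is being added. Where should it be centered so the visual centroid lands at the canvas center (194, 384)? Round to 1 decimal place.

(61.9, 458.3)

After adding the inset panel, total weight = 1 + 6 + 1 + 7 + 10 = 25.
Along x: (4231 + 10·x) / 25 = 194 (existing moment 1·39 + 6·302 + 1·140 + 7·320 = 4231) ⇒ x = (4850 − 4231) / 10 ≈ 61.90.
Along y: (5017 + 10·y) / 25 = 384 (existing moment 1·349 + 6·305 + 1·234 + 7·372 = 5017) ⇒ y = (9600 − 5017) / 10 ≈ 458.30.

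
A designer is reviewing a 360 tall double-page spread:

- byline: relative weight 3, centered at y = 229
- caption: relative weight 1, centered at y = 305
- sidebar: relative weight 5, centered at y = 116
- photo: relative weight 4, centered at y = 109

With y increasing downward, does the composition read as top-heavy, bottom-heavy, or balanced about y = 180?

top-heavy

Total weight = 3 + 1 + 5 + 4 = 13.
y: (3·229 + 1·305 + 5·116 + 4·109) / 13 = 2008 / 13 ≈ 154.46
Since 154.5 is above (smaller y than) 180, the composition reads top-heavy.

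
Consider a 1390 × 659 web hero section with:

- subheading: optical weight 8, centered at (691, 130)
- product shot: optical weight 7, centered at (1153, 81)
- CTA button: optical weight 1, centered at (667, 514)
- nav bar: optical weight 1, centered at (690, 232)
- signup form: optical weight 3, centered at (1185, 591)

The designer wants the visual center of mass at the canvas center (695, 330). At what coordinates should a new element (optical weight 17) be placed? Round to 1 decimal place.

(423.8, 475.5)

New total weight: (8 + 7 + 1 + 1 + 3) + 17 = 37.
x: need Σw·x = 37·695 = 25715. Existing = 8·691 + 7·1153 + 1·667 + 1·690 + 3·1185 = 18511. Remainder 7204 / 17 ≈ 423.76.
y: need Σw·y = 37·330 = 12210. Existing = 8·130 + 7·81 + 1·514 + 1·232 + 3·591 = 4126. Remainder 8084 / 17 ≈ 475.53.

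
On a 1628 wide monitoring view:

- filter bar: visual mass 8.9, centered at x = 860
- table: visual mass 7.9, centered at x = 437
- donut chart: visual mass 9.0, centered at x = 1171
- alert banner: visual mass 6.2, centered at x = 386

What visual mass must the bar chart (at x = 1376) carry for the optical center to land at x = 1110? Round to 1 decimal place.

w ≈ 43.2

Existing Σw = 32.0 (8.9 + 7.9 + 9.0 + 6.2); existing moment 8.9·860 + 7.9·437 + 9.0·1171 + 6.2·386 = 24038.5.
For the centroid to hit 1110: (24038.5 + w·1376) / (32.0 + w) = 1110.
Solving: w = (1110·32.0 − 24038.5) / (1376 − 1110) = 11481.5 / 266 ≈ 43.16.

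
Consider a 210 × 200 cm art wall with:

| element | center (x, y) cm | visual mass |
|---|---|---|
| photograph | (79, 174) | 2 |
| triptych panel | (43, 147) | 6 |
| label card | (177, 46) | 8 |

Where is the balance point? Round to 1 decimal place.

(114.5, 99.9)

Σw = 2 + 6 + 8 = 16.
Σw·x = 2·79 + 6·43 + 8·177 = 1832, so x̄ = 1832/16 ≈ 114.50.
Σw·y = 2·174 + 6·147 + 8·46 = 1598, so ȳ = 1598/16 ≈ 99.88.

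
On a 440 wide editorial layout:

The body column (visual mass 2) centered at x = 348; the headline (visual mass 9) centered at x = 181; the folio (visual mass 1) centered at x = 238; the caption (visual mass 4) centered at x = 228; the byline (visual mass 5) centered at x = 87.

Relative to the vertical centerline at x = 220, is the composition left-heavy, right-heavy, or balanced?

Weights sum to 2 + 9 + 1 + 4 + 5 = 21.
x-moment: 2·348 + 9·181 + 1·238 + 4·228 + 5·87 = 3910; centroid 3910/21 ≈ 186.19.
Since 186.2 is left of 220, the composition reads left-heavy.

left-heavy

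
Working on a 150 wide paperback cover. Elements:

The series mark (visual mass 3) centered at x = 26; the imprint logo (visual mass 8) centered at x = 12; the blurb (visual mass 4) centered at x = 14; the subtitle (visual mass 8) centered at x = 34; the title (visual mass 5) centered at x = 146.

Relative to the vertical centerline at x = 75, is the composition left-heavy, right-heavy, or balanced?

left-heavy

Total weight = 3 + 8 + 4 + 8 + 5 = 28.
x: (3·26 + 8·12 + 4·14 + 8·34 + 5·146) / 28 = 1232 / 28 ≈ 44.00
Since 44.0 is left of 75, the composition reads left-heavy.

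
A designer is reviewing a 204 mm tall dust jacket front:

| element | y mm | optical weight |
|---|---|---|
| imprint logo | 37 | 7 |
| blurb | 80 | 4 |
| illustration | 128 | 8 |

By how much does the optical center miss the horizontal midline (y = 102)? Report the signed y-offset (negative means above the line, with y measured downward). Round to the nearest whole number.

Σw = 7 + 4 + 8 = 19.
y: (7·37 + 4·80 + 8·128) / 19 = 1603 / 19 ≈ 84.37
Difference: 84.37 − 102 ≈ -17.63.

≈ -18 mm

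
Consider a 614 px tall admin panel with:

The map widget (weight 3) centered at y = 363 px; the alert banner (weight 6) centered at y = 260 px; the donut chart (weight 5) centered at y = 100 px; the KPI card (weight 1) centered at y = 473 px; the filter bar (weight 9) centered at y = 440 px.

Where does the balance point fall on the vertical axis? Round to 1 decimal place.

y ≈ 315.9

Σw = 3 + 6 + 5 + 1 + 9 = 24.
Σw·y = 3·363 + 6·260 + 5·100 + 1·473 + 9·440 = 7582, so ȳ = 7582/24 ≈ 315.92.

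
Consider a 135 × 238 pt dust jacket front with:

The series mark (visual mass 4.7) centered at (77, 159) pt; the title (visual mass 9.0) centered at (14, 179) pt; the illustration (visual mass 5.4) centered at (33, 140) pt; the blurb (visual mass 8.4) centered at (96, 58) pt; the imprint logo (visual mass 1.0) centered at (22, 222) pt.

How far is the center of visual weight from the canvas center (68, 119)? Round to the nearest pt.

≈ 22 pt

Σw = 4.7 + 9.0 + 5.4 + 8.4 + 1.0 = 28.5.
Σw·x = 4.7·77 + 9.0·14 + 5.4·33 + 8.4·96 + 1.0·22 = 1494.5, so x̄ = 1494.5/28.5 ≈ 52.44.
Σw·y = 4.7·159 + 9.0·179 + 5.4·140 + 8.4·58 + 1.0·222 = 3823.5, so ȳ = 3823.5/28.5 ≈ 134.16.
Offset from (68, 119): Δx ≈ -15.56, Δy ≈ 15.16; distance = √(Δx² + Δy²) ≈ 21.72.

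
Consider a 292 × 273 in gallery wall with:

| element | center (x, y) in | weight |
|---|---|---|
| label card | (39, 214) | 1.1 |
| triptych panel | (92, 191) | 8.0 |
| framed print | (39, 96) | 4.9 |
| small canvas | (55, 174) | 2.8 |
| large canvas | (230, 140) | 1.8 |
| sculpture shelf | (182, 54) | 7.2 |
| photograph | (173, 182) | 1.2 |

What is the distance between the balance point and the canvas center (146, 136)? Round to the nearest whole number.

Weights sum to 1.1 + 8.0 + 4.9 + 2.8 + 1.8 + 7.2 + 1.2 = 27.0.
x-moment: 1.1·39 + 8.0·92 + 4.9·39 + 2.8·55 + 1.8·230 + 7.2·182 + 1.2·173 = 3056.0; centroid 3056.0/27.0 ≈ 113.19.
y-moment: 1.1·214 + 8.0·191 + 4.9·96 + 2.8·174 + 1.8·140 + 7.2·54 + 1.2·182 = 3580.2; centroid 3580.2/27.0 ≈ 132.60.
From (146, 136): dx = -32.81, dy = -3.40, so the distance is √(dx²+dy²) ≈ 32.99.

≈ 33 in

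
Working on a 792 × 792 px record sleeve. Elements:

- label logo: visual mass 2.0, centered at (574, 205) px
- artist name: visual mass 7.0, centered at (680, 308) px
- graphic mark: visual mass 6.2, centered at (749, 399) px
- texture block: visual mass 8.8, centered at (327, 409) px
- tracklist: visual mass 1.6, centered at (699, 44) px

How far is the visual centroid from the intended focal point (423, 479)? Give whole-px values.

≈ 201 px

Σw = 2.0 + 7.0 + 6.2 + 8.8 + 1.6 = 25.6.
Σw·x = 2.0·574 + 7.0·680 + 6.2·749 + 8.8·327 + 1.6·699 = 14547.8, so x̄ = 14547.8/25.6 ≈ 568.27.
Σw·y = 2.0·205 + 7.0·308 + 6.2·399 + 8.8·409 + 1.6·44 = 8709.4, so ȳ = 8709.4/25.6 ≈ 340.21.
Relative to (423, 479): Δ = (145.27, -138.79); |Δ| = √(145.27² + -138.79²) ≈ 200.91.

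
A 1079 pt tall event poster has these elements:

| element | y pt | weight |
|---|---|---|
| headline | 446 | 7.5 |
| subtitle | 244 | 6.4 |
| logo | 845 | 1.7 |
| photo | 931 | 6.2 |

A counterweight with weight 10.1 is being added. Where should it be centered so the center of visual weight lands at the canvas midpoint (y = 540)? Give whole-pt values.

y ≈ 506

New total weight: (7.5 + 6.4 + 1.7 + 6.2) + 10.1 = 31.9.
y: target moment 31.9×540 = 17226.0; current 7.5·446 + 6.4·244 + 1.7·845 + 6.2·931 = 12115.3; the counterweight supplies 5110.7, so y = 5110.7/10.1 ≈ 506.01.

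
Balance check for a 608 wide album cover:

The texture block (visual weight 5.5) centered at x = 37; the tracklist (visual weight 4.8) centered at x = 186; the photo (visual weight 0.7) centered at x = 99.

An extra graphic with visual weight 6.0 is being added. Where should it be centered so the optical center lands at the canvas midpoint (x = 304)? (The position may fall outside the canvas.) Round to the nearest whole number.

x ≈ 667

New total weight: (5.5 + 4.8 + 0.7) + 6.0 = 17.0.
x: target moment 17.0×304 = 5168.0; current 5.5·37 + 4.8·186 + 0.7·99 = 1165.6; the extra graphic supplies 4002.4, so x = 4002.4/6.0 ≈ 667.07.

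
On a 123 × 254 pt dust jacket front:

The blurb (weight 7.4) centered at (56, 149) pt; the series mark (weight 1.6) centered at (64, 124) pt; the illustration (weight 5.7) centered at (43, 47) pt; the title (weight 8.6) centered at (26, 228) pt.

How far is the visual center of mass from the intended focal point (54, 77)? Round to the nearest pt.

≈ 75 pt

Total weight = 7.4 + 1.6 + 5.7 + 8.6 = 23.3.
x: (7.4·56 + 1.6·64 + 5.7·43 + 8.6·26) / 23.3 = 985.5 / 23.3 ≈ 42.30
y: (7.4·149 + 1.6·124 + 5.7·47 + 8.6·228) / 23.3 = 3529.7 / 23.3 ≈ 151.49
Offset from (54, 77): Δx ≈ -11.70, Δy ≈ 74.49; distance = √(Δx² + Δy²) ≈ 75.40.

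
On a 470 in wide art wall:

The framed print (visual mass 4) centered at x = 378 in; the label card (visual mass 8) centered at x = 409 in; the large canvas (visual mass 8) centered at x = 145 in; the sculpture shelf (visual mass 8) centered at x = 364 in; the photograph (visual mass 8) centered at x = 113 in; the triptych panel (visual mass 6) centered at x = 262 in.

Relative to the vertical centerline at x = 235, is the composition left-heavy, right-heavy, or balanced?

Σw = 4 + 8 + 8 + 8 + 8 + 6 = 42.
x: moment 11332 / weight 42 ≈ 269.81
269.8 vs midline 235 → right-heavy.

right-heavy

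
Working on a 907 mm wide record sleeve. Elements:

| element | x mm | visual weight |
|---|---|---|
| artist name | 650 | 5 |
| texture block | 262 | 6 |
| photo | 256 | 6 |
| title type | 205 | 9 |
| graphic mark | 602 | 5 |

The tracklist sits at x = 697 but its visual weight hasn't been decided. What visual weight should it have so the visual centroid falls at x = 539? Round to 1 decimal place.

w ≈ 34.8

Fixed elements: Σw = 5 + 6 + 6 + 9 + 5 = 31, Σw·x = 5·650 + 6·262 + 6·256 + 9·205 + 5·602 = 11213.
Balance at x = 539 requires (11213 + w·697) / (31 + w) = 539.
Solving: w = (539·31 − 11213) / (697 − 539) = 5496 / 158 ≈ 34.78.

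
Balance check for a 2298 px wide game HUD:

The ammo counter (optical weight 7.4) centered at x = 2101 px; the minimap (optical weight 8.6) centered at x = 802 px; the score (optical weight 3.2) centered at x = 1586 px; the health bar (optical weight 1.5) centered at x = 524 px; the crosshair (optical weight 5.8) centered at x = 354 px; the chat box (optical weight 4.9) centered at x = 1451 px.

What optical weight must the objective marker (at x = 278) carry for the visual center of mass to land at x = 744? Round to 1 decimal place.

w ≈ 30.3

Known weights sum to 7.4 + 8.6 + 3.2 + 1.5 + 5.8 + 4.9 = 31.4; their moment is 7.4·2101 + 8.6·802 + 3.2·1586 + 1.5·524 + 5.8·354 + 4.9·1451 = 37468.9.
Set Σw·x/Σw = 744: (37468.9 + 278w) = 744·(31.4 + w).
Rearranging, w·(278 − 744) = 744·31.4 − 37468.9 = -14107.3, so w ≈ -14107.3/-466 = 30.27.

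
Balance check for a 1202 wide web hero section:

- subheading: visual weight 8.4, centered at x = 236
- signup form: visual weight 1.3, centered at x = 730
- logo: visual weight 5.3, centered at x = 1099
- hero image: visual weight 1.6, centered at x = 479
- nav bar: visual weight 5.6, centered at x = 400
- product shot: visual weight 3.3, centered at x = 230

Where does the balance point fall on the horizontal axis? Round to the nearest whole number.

Weights sum to 8.4 + 1.3 + 5.3 + 1.6 + 5.6 + 3.3 = 25.5.
Σw·x = 8.4·236 + 1.3·730 + 5.3·1099 + 1.6·479 + 5.6·400 + 3.3·230 = 12521.5, so x̄ = 12521.5/25.5 ≈ 491.04.

x ≈ 491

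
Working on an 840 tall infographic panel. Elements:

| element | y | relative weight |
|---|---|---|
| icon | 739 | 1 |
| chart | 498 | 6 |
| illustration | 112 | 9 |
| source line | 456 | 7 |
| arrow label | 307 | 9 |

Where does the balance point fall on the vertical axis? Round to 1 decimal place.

y ≈ 334.1

Σw = 1 + 6 + 9 + 7 + 9 = 32.
y-moment: 1·739 + 6·498 + 9·112 + 7·456 + 9·307 = 10690; centroid 10690/32 ≈ 334.06.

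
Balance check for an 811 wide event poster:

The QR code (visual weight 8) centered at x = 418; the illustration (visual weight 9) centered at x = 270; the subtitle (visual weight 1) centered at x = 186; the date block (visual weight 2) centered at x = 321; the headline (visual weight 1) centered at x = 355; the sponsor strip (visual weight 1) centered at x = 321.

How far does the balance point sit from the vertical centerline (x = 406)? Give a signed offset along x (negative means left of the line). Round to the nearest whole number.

≈ -75

Σw = 8 + 9 + 1 + 2 + 1 + 1 = 22.
x-moment: 8·418 + 9·270 + 1·186 + 2·321 + 1·355 + 1·321 = 7278; centroid 7278/22 ≈ 330.82.
Difference: 330.82 − 406 ≈ -75.18.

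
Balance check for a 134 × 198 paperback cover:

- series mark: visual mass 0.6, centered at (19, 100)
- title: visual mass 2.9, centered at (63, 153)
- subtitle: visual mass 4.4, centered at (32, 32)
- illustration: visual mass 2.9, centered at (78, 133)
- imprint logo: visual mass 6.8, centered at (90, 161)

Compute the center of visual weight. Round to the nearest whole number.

(67, 121)

Σw = 0.6 + 2.9 + 4.4 + 2.9 + 6.8 = 17.6.
x-moment: 0.6·19 + 2.9·63 + 4.4·32 + 2.9·78 + 6.8·90 = 1173.1; centroid 1173.1/17.6 ≈ 66.65.
y-moment: 0.6·100 + 2.9·153 + 4.4·32 + 2.9·133 + 6.8·161 = 2125.0; centroid 2125.0/17.6 ≈ 120.74.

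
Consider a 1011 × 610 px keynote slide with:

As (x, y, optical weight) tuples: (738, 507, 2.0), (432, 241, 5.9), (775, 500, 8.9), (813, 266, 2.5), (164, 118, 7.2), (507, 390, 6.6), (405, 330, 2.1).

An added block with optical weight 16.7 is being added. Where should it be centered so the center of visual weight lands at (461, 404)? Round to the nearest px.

After adding the added block, total weight = 2.0 + 5.9 + 8.9 + 2.5 + 7.2 + 6.6 + 2.1 + 16.7 = 51.9.
x: need Σw·x = 51.9·461 = 23925.9. Existing = 2.0·738 + 5.9·432 + 8.9·775 + 2.5·813 + 7.2·164 + 6.6·507 + 2.1·405 = 18332.3. Remainder 5593.6 / 16.7 ≈ 334.95.
y: need Σw·y = 51.9·404 = 20967.6. Existing = 2.0·507 + 5.9·241 + 8.9·500 + 2.5·266 + 7.2·118 + 6.6·390 + 2.1·330 = 11667.5. Remainder 9300.1 / 16.7 ≈ 556.89.

(335, 557)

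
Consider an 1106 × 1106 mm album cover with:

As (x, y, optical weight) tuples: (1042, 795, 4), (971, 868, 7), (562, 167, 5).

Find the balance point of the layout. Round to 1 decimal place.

Σw = 4 + 7 + 5 = 16.
Σw·x = 4·1042 + 7·971 + 5·562 = 13775, so x̄ = 13775/16 ≈ 860.94.
Σw·y = 4·795 + 7·868 + 5·167 = 10091, so ȳ = 10091/16 ≈ 630.69.

(860.9, 630.7)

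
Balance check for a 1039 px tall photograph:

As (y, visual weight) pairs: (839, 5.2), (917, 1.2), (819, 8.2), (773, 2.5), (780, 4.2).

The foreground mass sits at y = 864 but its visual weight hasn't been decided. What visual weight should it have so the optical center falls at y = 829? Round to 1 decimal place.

w ≈ 7.7

Existing Σw = 21.3 (5.2 + 1.2 + 8.2 + 2.5 + 4.2); existing moment 5.2·839 + 1.2·917 + 8.2·819 + 2.5·773 + 4.2·780 = 17387.5.
For the centroid to hit 829: (17387.5 + w·864) / (21.3 + w) = 829.
Rearranging, w·(864 − 829) = 829·21.3 − 17387.5 = 270.2, so w ≈ 270.2/35 = 7.72.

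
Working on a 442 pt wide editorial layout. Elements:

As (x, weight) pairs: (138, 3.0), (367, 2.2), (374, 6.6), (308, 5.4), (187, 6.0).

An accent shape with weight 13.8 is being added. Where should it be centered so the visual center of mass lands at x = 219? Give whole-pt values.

x ≈ 118

After adding the accent shape, total weight = 3.0 + 2.2 + 6.6 + 5.4 + 6.0 + 13.8 = 37.0.
x: need Σw·x = 37.0·219 = 8103.0. Existing = 3.0·138 + 2.2·367 + 6.6·374 + 5.4·308 + 6.0·187 = 6475.0. Remainder 1628.0 / 13.8 ≈ 117.97.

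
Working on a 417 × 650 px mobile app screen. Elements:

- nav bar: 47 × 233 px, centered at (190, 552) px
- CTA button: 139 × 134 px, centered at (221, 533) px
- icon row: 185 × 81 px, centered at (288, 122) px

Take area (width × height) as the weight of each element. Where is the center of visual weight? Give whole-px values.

(236, 399)

Areas: nav bar 47·233 = 10951, CTA button 139·134 = 18626, icon row 185·81 = 14985. Total weight = 44562.
x: (10951·190 + 18626·221 + 14985·288) / 44562 = 10512716 / 44562 ≈ 235.91
y: (10951·552 + 18626·533 + 14985·122) / 44562 = 17800780 / 44562 ≈ 399.46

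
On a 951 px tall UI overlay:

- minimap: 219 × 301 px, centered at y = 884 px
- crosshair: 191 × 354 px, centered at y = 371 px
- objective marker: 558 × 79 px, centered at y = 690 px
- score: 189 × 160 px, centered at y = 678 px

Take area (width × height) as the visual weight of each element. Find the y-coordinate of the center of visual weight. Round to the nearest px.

Areas → weights: minimap 219·301 = 65919, crosshair 191·354 = 67614, objective marker 558·79 = 44082, score 189·160 = 30240; Σw = 207855.
y: (65919·884 + 67614·371 + 44082·690 + 30240·678) / 207855 = 134276490 / 207855 ≈ 646.01

y ≈ 646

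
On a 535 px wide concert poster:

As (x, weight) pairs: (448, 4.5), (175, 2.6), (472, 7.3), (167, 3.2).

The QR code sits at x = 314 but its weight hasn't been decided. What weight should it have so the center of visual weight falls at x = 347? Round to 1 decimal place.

w ≈ 10.4

Known weights sum to 4.5 + 2.6 + 7.3 + 3.2 = 17.6; their moment is 4.5·448 + 2.6·175 + 7.3·472 + 3.2·167 = 6451.0.
For the centroid to hit 347: (6451.0 + w·314) / (17.6 + w) = 347.
Solving: w = (347·17.6 − 6451.0) / (314 − 347) = -343.8 / -33 ≈ 10.42.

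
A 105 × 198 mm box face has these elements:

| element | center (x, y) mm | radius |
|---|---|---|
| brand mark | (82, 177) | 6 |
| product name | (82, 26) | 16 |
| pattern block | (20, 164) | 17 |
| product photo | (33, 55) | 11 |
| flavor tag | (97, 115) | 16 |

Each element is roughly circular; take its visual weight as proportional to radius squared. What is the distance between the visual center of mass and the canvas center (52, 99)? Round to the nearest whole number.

r² weights: brand mark 6² = 36, product name 16² = 256, pattern block 17² = 289, product photo 11² = 121, flavor tag 16² = 256. Total = 958.
x-moment: 36·82 + 256·82 + 289·20 + 121·33 + 256·97 = 58549; centroid 58549/958 ≈ 61.12.
y-moment: 36·177 + 256·26 + 289·164 + 121·55 + 256·115 = 96519; centroid 96519/958 ≈ 100.75.
Offset from (52, 99): Δx ≈ 9.12, Δy ≈ 1.75; distance = √(Δx² + Δy²) ≈ 9.28.

≈ 9 mm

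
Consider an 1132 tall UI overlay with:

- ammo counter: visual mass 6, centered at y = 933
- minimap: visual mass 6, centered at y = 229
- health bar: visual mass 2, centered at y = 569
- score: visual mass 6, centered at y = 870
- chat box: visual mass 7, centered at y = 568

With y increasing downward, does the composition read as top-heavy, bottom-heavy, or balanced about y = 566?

Σw = 6 + 6 + 2 + 6 + 7 = 27.
y: (6·933 + 6·229 + 2·569 + 6·870 + 7·568) / 27 = 17306 / 27 ≈ 640.96
Since 641.0 is below (larger y than) 566, the composition reads bottom-heavy.

bottom-heavy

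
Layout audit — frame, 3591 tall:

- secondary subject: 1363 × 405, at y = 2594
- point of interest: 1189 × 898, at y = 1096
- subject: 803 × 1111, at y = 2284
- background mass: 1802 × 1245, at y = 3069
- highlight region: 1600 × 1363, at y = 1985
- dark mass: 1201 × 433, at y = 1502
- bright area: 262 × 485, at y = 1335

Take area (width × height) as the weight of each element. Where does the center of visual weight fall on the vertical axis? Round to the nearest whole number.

Areas → weights: secondary subject 1363·405 = 552015, point of interest 1189·898 = 1067722, subject 803·1111 = 892133, background mass 1802·1245 = 2243490, highlight region 1600·1363 = 2180800, dark mass 1201·433 = 520033, bright area 262·485 = 127070; Σw = 7583263.
y: moment 16804668820 / weight 7583263 ≈ 2216.02

y ≈ 2216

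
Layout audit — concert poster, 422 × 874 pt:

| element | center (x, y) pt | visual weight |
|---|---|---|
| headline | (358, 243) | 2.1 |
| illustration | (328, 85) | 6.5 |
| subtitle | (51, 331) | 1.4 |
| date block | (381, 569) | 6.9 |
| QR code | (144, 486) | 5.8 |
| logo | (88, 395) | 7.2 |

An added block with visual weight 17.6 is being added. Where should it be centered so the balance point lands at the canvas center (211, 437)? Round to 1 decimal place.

(168.7, 547.9)

With the added block, Σw becomes 2.1 + 6.5 + 1.4 + 6.9 + 5.8 + 7.2 + 17.6 = 47.5.
x: need Σw·x = 47.5·211 = 10022.5. Existing = 2.1·358 + 6.5·328 + 1.4·51 + 6.9·381 + 5.8·144 + 7.2·88 = 7052.9. Remainder 2969.6 / 17.6 ≈ 168.73.
y: need Σw·y = 47.5·437 = 20757.5. Existing = 2.1·243 + 6.5·85 + 1.4·331 + 6.9·569 + 5.8·486 + 7.2·395 = 11115.1. Remainder 9642.4 / 17.6 ≈ 547.86.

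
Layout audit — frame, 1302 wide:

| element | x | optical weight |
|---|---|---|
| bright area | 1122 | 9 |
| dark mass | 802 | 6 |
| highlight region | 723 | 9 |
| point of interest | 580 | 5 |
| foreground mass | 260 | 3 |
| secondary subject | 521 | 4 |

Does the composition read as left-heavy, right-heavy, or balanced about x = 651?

Total weight = 9 + 6 + 9 + 5 + 3 + 4 = 36.
Σw·x = 9·1122 + 6·802 + 9·723 + 5·580 + 3·260 + 4·521 = 27181, so x̄ = 27181/36 ≈ 755.03.
755.0 vs midline 651 → right-heavy.

right-heavy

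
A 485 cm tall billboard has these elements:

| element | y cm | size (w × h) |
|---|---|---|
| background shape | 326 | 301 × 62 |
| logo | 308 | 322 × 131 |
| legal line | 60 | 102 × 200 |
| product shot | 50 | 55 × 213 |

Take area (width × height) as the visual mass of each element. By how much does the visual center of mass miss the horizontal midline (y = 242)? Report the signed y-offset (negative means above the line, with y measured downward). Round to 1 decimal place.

Taking area as weight: background shape 301·62 = 18662, logo 322·131 = 42182, legal line 102·200 = 20400, product shot 55·213 = 11715. Sum 92959.
y-moment: 18662·326 + 42182·308 + 20400·60 + 11715·50 = 20885618; centroid 20885618/92959 ≈ 224.68.
Against y = 242, that's 224.68 − 242 = -17.32.

≈ -17.3 cm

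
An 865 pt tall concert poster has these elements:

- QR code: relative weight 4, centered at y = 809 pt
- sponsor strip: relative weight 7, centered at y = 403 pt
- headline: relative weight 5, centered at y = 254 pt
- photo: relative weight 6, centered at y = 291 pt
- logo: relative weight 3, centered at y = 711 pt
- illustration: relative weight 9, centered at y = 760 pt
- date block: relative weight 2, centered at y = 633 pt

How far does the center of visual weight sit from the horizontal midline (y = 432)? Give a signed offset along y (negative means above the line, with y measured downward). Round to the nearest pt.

Σw = 4 + 7 + 5 + 6 + 3 + 9 + 2 = 36.
Σw·y = 19312; ȳ = 19312/36 ≈ 536.44.
Difference: 536.44 − 432 ≈ 104.44.

≈ 104 pt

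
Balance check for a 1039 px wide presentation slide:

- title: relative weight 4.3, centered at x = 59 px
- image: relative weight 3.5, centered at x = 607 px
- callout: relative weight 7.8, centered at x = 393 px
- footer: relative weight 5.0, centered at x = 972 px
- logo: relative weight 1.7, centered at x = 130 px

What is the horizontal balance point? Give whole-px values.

Weights sum to 4.3 + 3.5 + 7.8 + 5.0 + 1.7 = 22.3.
x: (4.3·59 + 3.5·607 + 7.8·393 + 5.0·972 + 1.7·130) / 22.3 = 10524.6 / 22.3 ≈ 471.96

x ≈ 472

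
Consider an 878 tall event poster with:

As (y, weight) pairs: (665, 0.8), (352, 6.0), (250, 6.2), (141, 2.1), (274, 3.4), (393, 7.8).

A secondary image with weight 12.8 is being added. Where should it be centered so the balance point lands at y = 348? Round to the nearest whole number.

y ≈ 400

With the secondary image, Σw becomes 0.8 + 6.0 + 6.2 + 2.1 + 3.4 + 7.8 + 12.8 = 39.1.
Along y: (8487.1 + 12.8·y) / 39.1 = 348 (existing moment 0.8·665 + 6.0·352 + 6.2·250 + 2.1·141 + 3.4·274 + 7.8·393 = 8487.1) ⇒ y = (13606.8 − 8487.1) / 12.8 ≈ 399.98.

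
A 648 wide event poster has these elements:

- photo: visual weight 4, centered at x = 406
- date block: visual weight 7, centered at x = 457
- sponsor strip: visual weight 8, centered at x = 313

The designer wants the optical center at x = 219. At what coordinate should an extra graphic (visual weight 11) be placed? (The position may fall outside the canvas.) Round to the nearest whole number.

x ≈ -69

After adding the extra graphic, total weight = 4 + 7 + 8 + 11 = 30.
x: need Σw·x = 30·219 = 6570. Existing = 4·406 + 7·457 + 8·313 = 7327. Remainder -757 / 11 ≈ -68.82.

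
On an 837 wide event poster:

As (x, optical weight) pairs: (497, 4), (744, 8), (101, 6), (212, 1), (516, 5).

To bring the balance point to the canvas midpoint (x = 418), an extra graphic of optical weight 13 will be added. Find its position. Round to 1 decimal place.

With the extra graphic, Σw becomes 4 + 8 + 6 + 1 + 5 + 13 = 37.
Along x: (11338 + 13·x) / 37 = 418 (existing moment 4·497 + 8·744 + 6·101 + 1·212 + 5·516 = 11338) ⇒ x = (15466 − 11338) / 13 ≈ 317.54.

x ≈ 317.5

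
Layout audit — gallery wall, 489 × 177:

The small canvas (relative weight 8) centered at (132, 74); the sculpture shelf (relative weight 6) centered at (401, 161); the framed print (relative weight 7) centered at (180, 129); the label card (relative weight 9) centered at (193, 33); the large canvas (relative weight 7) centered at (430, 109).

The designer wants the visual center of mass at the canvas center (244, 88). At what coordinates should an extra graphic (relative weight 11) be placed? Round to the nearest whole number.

(204, 64)

With the extra graphic, Σw becomes 8 + 6 + 7 + 9 + 7 + 11 = 48.
x: target moment 48×244 = 11712; current 8·132 + 6·401 + 7·180 + 9·193 + 7·430 = 9469; the extra graphic supplies 2243, so x = 2243/11 ≈ 203.91.
y: target moment 48×88 = 4224; current 8·74 + 6·161 + 7·129 + 9·33 + 7·109 = 3521; the extra graphic supplies 703, so y = 703/11 ≈ 63.91.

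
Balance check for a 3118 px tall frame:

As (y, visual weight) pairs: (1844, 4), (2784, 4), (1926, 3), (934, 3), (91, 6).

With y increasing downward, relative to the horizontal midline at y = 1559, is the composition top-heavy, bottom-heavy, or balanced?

top-heavy

Weights sum to 4 + 4 + 3 + 3 + 6 = 20.
y: (4·1844 + 4·2784 + 3·1926 + 3·934 + 6·91) / 20 = 27638 / 20 ≈ 1381.90
1381.9 lies above (smaller y than) the midline 1559, so the layout is top-heavy.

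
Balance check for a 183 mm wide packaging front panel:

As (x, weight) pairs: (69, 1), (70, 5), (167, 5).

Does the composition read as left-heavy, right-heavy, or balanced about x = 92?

right-heavy

Total weight = 1 + 5 + 5 = 11.
x-moment: 1·69 + 5·70 + 5·167 = 1254; centroid 1254/11 ≈ 114.00.
Since 114.0 is right of 92, the composition reads right-heavy.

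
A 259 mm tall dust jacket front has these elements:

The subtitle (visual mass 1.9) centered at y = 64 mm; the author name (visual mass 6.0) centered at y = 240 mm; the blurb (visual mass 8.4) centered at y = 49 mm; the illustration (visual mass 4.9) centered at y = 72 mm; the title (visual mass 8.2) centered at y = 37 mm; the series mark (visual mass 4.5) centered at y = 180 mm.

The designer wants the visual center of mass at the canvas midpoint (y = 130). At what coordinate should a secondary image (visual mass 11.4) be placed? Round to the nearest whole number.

With the secondary image, Σw becomes 1.9 + 6.0 + 8.4 + 4.9 + 8.2 + 4.5 + 11.4 = 45.3.
Along y: (3439.4 + 11.4·y) / 45.3 = 130 (existing moment 1.9·64 + 6.0·240 + 8.4·49 + 4.9·72 + 8.2·37 + 4.5·180 = 3439.4) ⇒ y = (5889.0 − 3439.4) / 11.4 ≈ 214.88.

y ≈ 215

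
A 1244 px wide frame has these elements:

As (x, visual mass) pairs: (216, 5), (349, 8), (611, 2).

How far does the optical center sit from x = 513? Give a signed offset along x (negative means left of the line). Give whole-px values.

Σw = 5 + 8 + 2 = 15.
Σw·x = 5·216 + 8·349 + 2·611 = 5094, so x̄ = 5094/15 ≈ 339.60.
Offset from x = 513: 339.60 − 513 ≈ -173.40.

≈ -173 px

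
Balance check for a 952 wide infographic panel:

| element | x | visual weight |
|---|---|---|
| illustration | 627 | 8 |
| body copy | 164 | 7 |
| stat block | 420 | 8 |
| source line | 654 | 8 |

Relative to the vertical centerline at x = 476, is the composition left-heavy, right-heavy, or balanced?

balanced

Σw = 8 + 7 + 8 + 8 = 31.
Σw·x = 8·627 + 7·164 + 8·420 + 8·654 = 14756, so x̄ = 14756/31 ≈ 476.00.
That equals the midline 476 — balanced.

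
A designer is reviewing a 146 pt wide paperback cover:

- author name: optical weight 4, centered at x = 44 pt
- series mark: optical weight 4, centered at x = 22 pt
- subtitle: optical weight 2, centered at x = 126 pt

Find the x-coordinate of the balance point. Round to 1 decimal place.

Total weight = 4 + 4 + 2 = 10.
x-moment: 4·44 + 4·22 + 2·126 = 516; centroid 516/10 ≈ 51.60.

x ≈ 51.6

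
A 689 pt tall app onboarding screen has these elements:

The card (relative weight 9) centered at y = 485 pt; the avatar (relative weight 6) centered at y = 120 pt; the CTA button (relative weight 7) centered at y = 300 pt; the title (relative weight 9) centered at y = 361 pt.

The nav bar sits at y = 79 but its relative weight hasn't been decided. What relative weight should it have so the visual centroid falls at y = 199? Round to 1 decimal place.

Fixed elements: Σw = 9 + 6 + 7 + 9 = 31, Σw·y = 9·485 + 6·120 + 7·300 + 9·361 = 10434.
For the centroid to hit 199: (10434 + w·79) / (31 + w) = 199.
Rearranging, w·(79 − 199) = 199·31 − 10434 = -4265, so w ≈ -4265/-120 = 35.54.

w ≈ 35.5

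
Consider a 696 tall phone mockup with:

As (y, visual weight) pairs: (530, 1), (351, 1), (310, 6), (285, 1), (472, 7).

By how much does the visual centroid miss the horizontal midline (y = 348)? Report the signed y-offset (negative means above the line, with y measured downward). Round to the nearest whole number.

≈ 48

Weights sum to 1 + 1 + 6 + 1 + 7 = 16.
y-moment: 1·530 + 1·351 + 6·310 + 1·285 + 7·472 = 6330; centroid 6330/16 ≈ 395.62.
Offset from y = 348: 395.62 − 348 ≈ 47.62.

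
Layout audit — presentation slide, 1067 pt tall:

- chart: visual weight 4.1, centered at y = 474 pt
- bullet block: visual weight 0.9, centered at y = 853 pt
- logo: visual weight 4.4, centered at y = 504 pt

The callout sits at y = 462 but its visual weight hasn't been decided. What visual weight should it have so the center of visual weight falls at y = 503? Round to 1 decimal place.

Fixed elements: Σw = 4.1 + 0.9 + 4.4 = 9.4, Σw·y = 4.1·474 + 0.9·853 + 4.4·504 = 4928.7.
Balance at y = 503 requires (4928.7 + w·462) / (9.4 + w) = 503.
Solving: w = (503·9.4 − 4928.7) / (462 − 503) = -200.5 / -41 ≈ 4.89.

w ≈ 4.9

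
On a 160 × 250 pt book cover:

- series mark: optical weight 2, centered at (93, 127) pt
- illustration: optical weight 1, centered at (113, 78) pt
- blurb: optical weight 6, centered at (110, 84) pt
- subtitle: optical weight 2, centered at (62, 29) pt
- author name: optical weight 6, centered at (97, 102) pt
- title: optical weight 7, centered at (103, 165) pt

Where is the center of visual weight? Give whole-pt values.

Total weight = 2 + 1 + 6 + 2 + 6 + 7 = 24.
x: (2·93 + 1·113 + 6·110 + 2·62 + 6·97 + 7·103) / 24 = 2386 / 24 ≈ 99.42
y: (2·127 + 1·78 + 6·84 + 2·29 + 6·102 + 7·165) / 24 = 2661 / 24 ≈ 110.88

(99, 111)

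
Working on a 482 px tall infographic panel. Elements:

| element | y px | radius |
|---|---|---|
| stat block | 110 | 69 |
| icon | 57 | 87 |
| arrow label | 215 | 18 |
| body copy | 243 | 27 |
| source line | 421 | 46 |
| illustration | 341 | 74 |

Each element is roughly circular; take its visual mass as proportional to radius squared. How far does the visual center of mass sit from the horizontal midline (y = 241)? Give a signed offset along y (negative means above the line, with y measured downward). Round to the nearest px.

r² weights: stat block 69² = 4761, icon 87² = 7569, arrow label 18² = 324, body copy 27² = 729, source line 46² = 2116, illustration 74² = 5476. Total = 20975.
Σw·y = 3960102; ȳ = 3960102/20975 ≈ 188.80.
Against y = 241, that's 188.80 − 241 = -52.20.

≈ -52 px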